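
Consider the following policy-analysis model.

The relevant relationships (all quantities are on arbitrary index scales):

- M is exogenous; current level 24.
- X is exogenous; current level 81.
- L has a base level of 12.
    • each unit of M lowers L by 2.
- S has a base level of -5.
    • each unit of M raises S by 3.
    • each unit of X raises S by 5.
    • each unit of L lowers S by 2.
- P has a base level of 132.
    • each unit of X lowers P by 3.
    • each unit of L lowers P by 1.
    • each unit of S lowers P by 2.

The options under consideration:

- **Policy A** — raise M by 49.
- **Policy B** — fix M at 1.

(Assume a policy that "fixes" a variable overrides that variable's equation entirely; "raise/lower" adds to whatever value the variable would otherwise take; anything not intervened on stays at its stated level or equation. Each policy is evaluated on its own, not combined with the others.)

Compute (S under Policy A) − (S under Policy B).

Policy A (M + 49):
  M = 24 + 49 = 73
  X = 81
  L = 12 − 2·73 = -134
  S = -5 + 3·73 + 5·81 − 2·(-134) = 887
Policy B (M := 1):
  M = 1
  X = 81
  L = 12 − 2·1 = 10
  S = -5 + 3·1 + 5·81 − 2·10 = 383
S: 887 − 383 = 504

504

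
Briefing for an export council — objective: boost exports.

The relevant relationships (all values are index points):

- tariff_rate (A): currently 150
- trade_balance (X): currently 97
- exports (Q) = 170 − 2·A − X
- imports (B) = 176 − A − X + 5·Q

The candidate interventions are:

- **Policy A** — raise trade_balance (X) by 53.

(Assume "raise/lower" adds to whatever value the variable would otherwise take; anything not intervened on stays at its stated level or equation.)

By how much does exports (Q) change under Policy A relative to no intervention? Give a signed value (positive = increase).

-53

Baseline:
  A = 150
  X = 97
  Q = 170 − 2·150 − 97 = -227
Policy A (X + 53):
  A = 150
  X = 97 + 53 = 150
  Q = 170 − 2·150 − 150 = -280
Change in Q: -280 − (-227) = -53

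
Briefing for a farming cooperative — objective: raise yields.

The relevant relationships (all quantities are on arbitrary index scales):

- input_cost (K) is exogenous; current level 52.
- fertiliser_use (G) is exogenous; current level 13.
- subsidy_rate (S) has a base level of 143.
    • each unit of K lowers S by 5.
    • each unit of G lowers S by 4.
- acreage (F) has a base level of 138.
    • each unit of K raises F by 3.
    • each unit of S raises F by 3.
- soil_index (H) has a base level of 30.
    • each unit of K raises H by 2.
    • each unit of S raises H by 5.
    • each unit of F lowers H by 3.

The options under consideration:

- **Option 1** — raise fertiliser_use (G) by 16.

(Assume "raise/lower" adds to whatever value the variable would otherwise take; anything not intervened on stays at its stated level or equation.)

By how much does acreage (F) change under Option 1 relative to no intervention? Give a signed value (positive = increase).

Baseline:
  K = 52
  G = 13
  S = 143 − 5·52 − 4·13 = -169
  F = 138 + 3·52 + 3·(-169) = -213
Option 1 (G + 16):
  K = 52
  G = 13 + 16 = 29
  S = 143 − 5·52 − 4·29 = -233
  F = 138 + 3·52 + 3·(-233) = -405
Change in F: -405 − (-213) = -192

-192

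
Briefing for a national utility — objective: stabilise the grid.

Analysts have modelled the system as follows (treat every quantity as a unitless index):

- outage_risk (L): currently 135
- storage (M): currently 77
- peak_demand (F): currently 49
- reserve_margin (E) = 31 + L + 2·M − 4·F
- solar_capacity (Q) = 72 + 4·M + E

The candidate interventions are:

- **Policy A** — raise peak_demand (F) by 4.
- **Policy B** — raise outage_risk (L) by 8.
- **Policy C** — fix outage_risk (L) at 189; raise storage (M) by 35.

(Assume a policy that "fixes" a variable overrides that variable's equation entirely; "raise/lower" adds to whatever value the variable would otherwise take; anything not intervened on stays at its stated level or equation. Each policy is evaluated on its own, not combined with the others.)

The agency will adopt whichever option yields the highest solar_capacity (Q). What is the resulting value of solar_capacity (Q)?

768

Policy A (F + 4):
  L = 135
  M = 77
  F = 49 + 4 = 53
  E = 31 + 135 + 2·77 − 4·53 = 108
  Q = 72 + 4·77 + 108 = 488
Policy B (L + 8):
  L = 135 + 8 = 143
  M = 77
  F = 49
  E = 31 + 143 + 2·77 − 4·49 = 132
  Q = 72 + 4·77 + 132 = 512
Policy C (L := 189, M + 35):
  L = 189
  M = 77 + 35 = 112
  F = 49
  E = 31 + 189 + 2·112 − 4·49 = 248
  Q = 72 + 4·112 + 248 = 768
Comparing — Policy A: Q=488, Policy B: Q=512, Policy C: Q=768. Highest is 768 (Policy C).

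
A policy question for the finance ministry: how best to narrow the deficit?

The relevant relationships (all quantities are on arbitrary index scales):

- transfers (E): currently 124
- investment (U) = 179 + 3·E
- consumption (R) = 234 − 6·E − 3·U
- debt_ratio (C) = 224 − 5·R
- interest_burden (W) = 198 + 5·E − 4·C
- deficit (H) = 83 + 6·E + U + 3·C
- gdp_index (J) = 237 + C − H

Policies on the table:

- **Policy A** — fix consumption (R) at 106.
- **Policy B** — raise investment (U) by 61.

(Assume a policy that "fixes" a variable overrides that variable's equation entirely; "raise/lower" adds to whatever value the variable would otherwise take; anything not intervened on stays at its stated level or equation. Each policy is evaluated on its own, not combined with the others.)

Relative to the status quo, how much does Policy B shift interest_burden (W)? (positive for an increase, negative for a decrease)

-3660

Baseline:
  E = 124
  U = 179 + 3·124 = 551
  R = 234 − 6·124 − 3·551 = -2163
  C = 224 − 5·(-2163) = 11039
  W = 198 + 5·124 − 4·11039 = -43338
Policy B (U + 61):
  E = 124
  U = 179 + 3·124 (+61 from intervention) = 612
  R = 234 − 6·124 − 3·612 = -2346
  C = 224 − 5·(-2346) = 11954
  W = 198 + 5·124 − 4·11954 = -46998
Change in W: -46998 − (-43338) = -3660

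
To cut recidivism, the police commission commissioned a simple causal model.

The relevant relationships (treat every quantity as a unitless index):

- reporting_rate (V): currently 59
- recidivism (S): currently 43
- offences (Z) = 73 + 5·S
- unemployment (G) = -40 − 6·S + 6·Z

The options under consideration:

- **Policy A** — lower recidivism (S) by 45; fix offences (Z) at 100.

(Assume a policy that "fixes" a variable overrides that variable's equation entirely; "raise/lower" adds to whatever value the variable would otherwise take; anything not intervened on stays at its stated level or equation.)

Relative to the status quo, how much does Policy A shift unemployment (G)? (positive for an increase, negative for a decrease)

Baseline:
  S = 43
  Z = 73 + 5·43 = 288
  G = -40 − 6·43 + 6·288 = 1430
Policy A (S − 45, Z := 100):
  S = 43 − 45 = -2
  Z = 100
  G = -40 − 6·(-2) + 6·100 = 572
Change in G: 572 − 1430 = -858

-858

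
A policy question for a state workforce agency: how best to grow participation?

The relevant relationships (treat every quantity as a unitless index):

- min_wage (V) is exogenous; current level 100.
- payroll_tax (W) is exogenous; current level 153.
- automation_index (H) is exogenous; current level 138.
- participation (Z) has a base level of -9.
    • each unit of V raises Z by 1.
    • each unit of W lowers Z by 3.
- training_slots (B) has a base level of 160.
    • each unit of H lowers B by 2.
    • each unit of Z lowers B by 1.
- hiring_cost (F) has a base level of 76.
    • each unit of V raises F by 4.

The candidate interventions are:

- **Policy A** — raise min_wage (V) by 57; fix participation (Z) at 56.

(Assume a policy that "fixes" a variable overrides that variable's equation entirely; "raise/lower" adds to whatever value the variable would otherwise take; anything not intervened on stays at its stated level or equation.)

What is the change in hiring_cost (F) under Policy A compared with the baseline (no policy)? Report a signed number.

228

Baseline:
  V = 100
  F = 76 + 4·100 = 476
Policy A (V + 57, Z := 56):
  V = 100 + 57 = 157
  F = 76 + 4·157 = 704
Change in F: 704 − 476 = 228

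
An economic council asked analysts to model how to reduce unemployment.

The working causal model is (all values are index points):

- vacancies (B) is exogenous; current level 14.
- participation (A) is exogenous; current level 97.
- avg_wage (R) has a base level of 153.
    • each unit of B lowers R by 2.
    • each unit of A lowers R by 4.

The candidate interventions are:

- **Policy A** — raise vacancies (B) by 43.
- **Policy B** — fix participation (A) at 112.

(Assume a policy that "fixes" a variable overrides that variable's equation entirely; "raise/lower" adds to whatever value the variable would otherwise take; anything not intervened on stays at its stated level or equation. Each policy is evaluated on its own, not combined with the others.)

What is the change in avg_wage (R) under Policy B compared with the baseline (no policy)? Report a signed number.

-60

Baseline:
  B = 14
  A = 97
  R = 153 − 2·14 − 4·97 = -263
Policy B (A := 112):
  B = 14
  A = 112
  R = 153 − 2·14 − 4·112 = -323
Change in R: -323 − (-263) = -60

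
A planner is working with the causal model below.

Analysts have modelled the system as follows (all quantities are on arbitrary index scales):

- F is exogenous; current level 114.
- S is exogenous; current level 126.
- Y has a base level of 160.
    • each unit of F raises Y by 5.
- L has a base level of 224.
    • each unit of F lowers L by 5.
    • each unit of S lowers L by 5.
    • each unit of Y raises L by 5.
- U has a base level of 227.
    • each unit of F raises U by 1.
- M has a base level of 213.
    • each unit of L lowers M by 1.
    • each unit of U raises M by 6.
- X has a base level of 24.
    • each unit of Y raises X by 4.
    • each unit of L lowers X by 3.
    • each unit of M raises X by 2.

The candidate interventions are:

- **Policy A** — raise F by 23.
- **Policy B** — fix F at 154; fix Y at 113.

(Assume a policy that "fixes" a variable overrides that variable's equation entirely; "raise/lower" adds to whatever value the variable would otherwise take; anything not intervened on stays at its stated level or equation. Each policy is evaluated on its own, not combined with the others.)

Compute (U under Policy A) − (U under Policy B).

Policy A (F + 23):
  F = 114 + 23 = 137
  U = 227 + 137 = 364
Policy B (F := 154, Y := 113):
  F = 154
  U = 227 + 154 = 381
U: 364 − 381 = -17

-17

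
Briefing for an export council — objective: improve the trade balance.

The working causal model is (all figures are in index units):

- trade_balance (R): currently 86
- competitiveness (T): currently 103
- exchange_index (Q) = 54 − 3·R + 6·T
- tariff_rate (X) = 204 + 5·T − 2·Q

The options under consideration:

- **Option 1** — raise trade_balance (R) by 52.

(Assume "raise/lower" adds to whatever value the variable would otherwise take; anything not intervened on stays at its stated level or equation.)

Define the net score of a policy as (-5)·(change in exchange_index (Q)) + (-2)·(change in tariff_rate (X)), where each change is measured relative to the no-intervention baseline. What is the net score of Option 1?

156

Baseline:
  R = 86
  T = 103
  Q = 54 − 3·86 + 6·103 = 414
  X = 204 + 5·103 − 2·414 = -109
Option 1 (R + 52):
  R = 86 + 52 = 138
  T = 103
  Q = 54 − 3·138 + 6·103 = 258
  X = 204 + 5·103 − 2·258 = 203
ΔQ = 258 − 414 = -156; ΔX = 203 − (-109) = 312
Score = (-5)·(-156) + (-2)·312 = 156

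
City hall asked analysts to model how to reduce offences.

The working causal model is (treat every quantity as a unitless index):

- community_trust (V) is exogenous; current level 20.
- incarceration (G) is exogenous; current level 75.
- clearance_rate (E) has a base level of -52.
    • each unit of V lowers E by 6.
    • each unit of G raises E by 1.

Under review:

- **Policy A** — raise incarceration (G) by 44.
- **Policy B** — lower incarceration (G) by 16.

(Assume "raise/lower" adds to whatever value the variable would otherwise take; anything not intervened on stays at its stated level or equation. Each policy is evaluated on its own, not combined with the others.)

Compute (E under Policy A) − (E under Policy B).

60

Policy A (G + 44):
  V = 20
  G = 75 + 44 = 119
  E = -52 − 6·20 + 119 = -53
Policy B (G − 16):
  V = 20
  G = 75 − 16 = 59
  E = -52 − 6·20 + 59 = -113
E: -53 − (-113) = 60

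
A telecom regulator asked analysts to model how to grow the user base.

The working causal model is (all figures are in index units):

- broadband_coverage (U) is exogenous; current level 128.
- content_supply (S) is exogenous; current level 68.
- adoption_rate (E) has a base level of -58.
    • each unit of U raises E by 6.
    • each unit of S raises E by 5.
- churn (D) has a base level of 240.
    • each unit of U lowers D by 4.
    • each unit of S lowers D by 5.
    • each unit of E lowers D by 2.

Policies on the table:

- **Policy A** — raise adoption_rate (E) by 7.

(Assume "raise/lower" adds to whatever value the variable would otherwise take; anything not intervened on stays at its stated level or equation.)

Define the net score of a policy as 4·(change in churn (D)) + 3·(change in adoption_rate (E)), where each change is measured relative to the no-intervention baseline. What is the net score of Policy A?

-35

Baseline:
  U = 128
  S = 68
  E = -58 + 6·128 + 5·68 = 1050
  D = 240 − 4·128 − 5·68 − 2·1050 = -2712
Policy A (E + 7):
  U = 128
  S = 68
  E = -58 + 6·128 + 5·68 (+7 from intervention) = 1057
  D = 240 − 4·128 − 5·68 − 2·1057 = -2726
ΔD = -2726 − (-2712) = -14; ΔE = 1057 − 1050 = 7
Score = 4·(-14) + 3·7 = -35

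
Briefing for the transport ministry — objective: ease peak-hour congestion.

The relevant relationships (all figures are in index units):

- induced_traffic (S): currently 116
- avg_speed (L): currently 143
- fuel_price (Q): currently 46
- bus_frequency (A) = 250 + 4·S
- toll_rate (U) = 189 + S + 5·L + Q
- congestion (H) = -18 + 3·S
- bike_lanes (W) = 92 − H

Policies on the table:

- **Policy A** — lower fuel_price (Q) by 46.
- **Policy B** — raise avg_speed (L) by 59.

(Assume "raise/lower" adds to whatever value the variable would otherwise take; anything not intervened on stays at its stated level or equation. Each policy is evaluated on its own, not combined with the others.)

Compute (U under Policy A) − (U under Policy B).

Policy A (Q − 46):
  S = 116
  L = 143
  Q = 46 − 46 = 0
  U = 189 + 116 + 5·143 + 0 = 1020
Policy B (L + 59):
  S = 116
  L = 143 + 59 = 202
  Q = 46
  U = 189 + 116 + 5·202 + 46 = 1361
U: 1020 − 1361 = -341

-341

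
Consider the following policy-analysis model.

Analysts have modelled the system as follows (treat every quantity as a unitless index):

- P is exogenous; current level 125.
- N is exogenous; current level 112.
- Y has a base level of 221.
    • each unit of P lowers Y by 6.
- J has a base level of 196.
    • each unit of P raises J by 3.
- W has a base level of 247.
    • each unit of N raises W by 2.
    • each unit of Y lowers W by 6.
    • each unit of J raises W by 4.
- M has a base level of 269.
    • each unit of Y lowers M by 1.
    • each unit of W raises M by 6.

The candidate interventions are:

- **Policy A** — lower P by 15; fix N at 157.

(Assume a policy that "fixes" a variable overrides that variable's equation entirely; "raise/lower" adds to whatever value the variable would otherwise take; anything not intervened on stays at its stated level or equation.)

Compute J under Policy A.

Policy A (P − 15, N := 157):
  P = 125 − 15 = 110
  J = 196 + 3·110 = 526

526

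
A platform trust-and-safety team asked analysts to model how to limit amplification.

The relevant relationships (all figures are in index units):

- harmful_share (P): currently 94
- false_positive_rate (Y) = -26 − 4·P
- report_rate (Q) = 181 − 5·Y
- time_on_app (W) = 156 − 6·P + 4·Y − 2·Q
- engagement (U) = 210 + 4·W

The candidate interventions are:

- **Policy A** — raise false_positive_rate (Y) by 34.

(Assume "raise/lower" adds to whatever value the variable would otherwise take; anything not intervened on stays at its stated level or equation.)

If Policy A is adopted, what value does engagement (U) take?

-23478

Policy A (Y + 34):
  P = 94
  Y = -26 − 4·94 (+34 from intervention) = -368
  Q = 181 − 5·(-368) = 2021
  W = 156 − 6·94 + 4·(-368) − 2·2021 = -5922
  U = 210 + 4·(-5922) = -23478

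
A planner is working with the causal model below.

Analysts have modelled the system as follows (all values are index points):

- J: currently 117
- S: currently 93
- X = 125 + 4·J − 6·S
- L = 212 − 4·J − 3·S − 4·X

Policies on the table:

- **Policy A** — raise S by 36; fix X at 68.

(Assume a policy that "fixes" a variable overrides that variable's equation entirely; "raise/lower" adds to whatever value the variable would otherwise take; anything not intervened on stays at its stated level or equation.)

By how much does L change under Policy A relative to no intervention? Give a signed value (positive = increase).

-240

Baseline:
  J = 117
  S = 93
  X = 125 + 4·117 − 6·93 = 35
  L = 212 − 4·117 − 3·93 − 4·35 = -675
Policy A (S + 36, X := 68):
  J = 117
  S = 93 + 36 = 129
  X = 68
  L = 212 − 4·117 − 3·129 − 4·68 = -915
Change in L: -915 − (-675) = -240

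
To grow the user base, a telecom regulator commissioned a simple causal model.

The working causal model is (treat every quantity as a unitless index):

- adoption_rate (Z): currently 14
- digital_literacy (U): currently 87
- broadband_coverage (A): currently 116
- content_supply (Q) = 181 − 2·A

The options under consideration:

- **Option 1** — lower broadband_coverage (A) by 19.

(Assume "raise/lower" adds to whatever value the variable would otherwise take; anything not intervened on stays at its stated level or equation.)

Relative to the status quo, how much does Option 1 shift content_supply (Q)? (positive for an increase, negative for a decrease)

38

Baseline:
  A = 116
  Q = 181 − 2·116 = -51
Option 1 (A − 19):
  A = 116 − 19 = 97
  Q = 181 − 2·97 = -13
Change in Q: -13 − (-51) = 38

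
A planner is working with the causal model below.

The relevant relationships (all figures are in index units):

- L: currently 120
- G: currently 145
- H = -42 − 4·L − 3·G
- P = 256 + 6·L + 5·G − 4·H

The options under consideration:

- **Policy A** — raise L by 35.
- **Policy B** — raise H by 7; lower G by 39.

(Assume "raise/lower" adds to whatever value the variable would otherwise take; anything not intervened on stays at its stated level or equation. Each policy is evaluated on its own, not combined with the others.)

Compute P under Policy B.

Policy B (H + 7, G − 39):
  L = 120
  G = 145 − 39 = 106
  H = -42 − 4·120 − 3·106 (+7 from intervention) = -833
  P = 256 + 6·120 + 5·106 − 4·(-833) = 4838

4838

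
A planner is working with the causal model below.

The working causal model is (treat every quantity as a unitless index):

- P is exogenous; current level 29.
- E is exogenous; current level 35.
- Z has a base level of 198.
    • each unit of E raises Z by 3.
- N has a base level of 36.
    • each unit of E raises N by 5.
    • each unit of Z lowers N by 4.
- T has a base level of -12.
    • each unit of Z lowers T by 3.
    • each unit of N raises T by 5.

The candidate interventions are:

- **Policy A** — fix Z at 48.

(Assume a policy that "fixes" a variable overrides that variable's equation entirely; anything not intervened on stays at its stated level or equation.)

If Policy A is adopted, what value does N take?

Policy A (Z := 48):
  E = 35
  Z = 48
  N = 36 + 5·35 − 4·48 = 19

19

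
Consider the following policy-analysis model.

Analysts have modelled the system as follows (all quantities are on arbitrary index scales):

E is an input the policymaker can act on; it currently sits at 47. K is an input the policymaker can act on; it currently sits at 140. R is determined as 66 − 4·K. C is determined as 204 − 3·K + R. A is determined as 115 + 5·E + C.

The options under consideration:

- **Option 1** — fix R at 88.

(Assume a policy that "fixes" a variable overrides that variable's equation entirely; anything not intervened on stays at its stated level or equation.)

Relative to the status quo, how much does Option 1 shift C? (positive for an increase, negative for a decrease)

Baseline:
  K = 140
  R = 66 − 4·140 = -494
  C = 204 − 3·140 + (-494) = -710
Option 1 (R := 88):
  K = 140
  R = 88
  C = 204 − 3·140 + 88 = -128
Change in C: -128 − (-710) = 582

582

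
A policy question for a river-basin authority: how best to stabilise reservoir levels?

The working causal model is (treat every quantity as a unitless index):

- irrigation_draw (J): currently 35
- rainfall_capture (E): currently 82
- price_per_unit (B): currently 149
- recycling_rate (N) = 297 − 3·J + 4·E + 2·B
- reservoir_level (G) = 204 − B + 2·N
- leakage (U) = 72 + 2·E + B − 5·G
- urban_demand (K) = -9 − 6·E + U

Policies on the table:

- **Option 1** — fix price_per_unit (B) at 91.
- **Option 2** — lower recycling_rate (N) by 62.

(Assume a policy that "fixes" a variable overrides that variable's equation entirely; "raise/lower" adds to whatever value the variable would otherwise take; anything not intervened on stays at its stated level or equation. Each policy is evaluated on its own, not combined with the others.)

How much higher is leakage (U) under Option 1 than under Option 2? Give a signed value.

192

Option 1 (B := 91):
  J = 35
  E = 82
  B = 91
  N = 297 − 3·35 + 4·82 + 2·91 = 702
  G = 204 − 91 + 2·702 = 1517
  U = 72 + 2·82 + 91 − 5·1517 = -7258
Option 2 (N − 62):
  J = 35
  E = 82
  B = 149
  N = 297 − 3·35 + 4·82 + 2·149 (−62 from intervention) = 756
  G = 204 − 149 + 2·756 = 1567
  U = 72 + 2·82 + 149 − 5·1567 = -7450
U: -7258 − (-7450) = 192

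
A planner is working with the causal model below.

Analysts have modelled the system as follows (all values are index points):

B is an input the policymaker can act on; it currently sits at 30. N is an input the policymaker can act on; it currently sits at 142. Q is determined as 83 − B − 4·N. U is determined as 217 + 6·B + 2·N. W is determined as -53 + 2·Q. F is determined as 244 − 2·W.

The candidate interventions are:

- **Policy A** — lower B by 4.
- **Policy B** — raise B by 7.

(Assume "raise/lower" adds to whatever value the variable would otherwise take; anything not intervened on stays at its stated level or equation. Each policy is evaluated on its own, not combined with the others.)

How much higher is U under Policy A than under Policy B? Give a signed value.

Policy A (B − 4):
  B = 30 − 4 = 26
  N = 142
  U = 217 + 6·26 + 2·142 = 657
Policy B (B + 7):
  B = 30 + 7 = 37
  N = 142
  U = 217 + 6·37 + 2·142 = 723
U: 657 − 723 = -66

-66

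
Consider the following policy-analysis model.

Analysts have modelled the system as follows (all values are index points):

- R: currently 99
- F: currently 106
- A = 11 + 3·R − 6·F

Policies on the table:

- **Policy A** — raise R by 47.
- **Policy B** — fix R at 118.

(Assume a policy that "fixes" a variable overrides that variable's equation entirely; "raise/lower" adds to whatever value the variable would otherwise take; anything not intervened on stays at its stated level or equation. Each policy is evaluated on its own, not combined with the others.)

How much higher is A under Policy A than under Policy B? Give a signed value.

Policy A (R + 47):
  R = 99 + 47 = 146
  F = 106
  A = 11 + 3·146 − 6·106 = -187
Policy B (R := 118):
  R = 118
  F = 106
  A = 11 + 3·118 − 6·106 = -271
A: -187 − (-271) = 84

84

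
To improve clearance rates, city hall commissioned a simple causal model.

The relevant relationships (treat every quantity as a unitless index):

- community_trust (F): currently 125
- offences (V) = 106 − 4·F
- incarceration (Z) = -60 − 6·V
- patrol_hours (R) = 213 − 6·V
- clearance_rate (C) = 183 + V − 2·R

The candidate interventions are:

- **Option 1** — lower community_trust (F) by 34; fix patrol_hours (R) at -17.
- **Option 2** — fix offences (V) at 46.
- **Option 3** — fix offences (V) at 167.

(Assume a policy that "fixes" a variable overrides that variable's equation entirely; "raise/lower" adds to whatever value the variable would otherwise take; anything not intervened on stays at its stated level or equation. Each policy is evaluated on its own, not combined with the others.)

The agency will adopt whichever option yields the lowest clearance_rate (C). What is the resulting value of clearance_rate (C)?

Option 1 (F − 34, R := -17):
  F = 125 − 34 = 91
  V = 106 − 4·91 = -258
  R = -17
  C = 183 + (-258) − 2·(-17) = -41
Option 2 (V := 46):
  F = 125
  V = 46
  R = 213 − 6·46 = -63
  C = 183 + 46 − 2·(-63) = 355
Option 3 (V := 167):
  F = 125
  V = 167
  R = 213 − 6·167 = -789
  C = 183 + 167 − 2·(-789) = 1928
Comparing — Option 1: C=-41, Option 2: C=355, Option 3: C=1928. Lowest is -41 (Option 1).

-41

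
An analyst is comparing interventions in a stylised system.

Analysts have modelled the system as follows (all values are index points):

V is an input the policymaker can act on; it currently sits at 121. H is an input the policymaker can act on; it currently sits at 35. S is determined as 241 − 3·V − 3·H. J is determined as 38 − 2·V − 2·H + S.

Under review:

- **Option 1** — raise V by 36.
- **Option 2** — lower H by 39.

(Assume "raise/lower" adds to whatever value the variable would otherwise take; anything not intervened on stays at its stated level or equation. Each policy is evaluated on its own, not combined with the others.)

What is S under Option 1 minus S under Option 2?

-225

Option 1 (V + 36):
  V = 121 + 36 = 157
  H = 35
  S = 241 − 3·157 − 3·35 = -335
Option 2 (H − 39):
  V = 121
  H = 35 − 39 = -4
  S = 241 − 3·121 − 3·(-4) = -110
S: -335 − (-110) = -225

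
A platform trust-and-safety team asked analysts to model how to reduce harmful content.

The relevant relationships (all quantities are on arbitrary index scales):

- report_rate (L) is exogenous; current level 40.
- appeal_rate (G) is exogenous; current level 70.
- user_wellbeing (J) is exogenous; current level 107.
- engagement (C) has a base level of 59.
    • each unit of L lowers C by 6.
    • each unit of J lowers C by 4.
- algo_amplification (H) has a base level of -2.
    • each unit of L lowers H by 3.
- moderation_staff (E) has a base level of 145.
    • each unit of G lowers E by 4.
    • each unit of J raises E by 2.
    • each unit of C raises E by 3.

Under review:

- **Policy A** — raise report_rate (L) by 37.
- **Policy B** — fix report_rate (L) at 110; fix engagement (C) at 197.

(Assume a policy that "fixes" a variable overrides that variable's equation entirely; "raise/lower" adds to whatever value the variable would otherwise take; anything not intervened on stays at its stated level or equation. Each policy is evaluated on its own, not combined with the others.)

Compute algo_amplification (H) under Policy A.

Policy A (L + 37):
  L = 40 + 37 = 77
  H = -2 − 3·77 = -233

-233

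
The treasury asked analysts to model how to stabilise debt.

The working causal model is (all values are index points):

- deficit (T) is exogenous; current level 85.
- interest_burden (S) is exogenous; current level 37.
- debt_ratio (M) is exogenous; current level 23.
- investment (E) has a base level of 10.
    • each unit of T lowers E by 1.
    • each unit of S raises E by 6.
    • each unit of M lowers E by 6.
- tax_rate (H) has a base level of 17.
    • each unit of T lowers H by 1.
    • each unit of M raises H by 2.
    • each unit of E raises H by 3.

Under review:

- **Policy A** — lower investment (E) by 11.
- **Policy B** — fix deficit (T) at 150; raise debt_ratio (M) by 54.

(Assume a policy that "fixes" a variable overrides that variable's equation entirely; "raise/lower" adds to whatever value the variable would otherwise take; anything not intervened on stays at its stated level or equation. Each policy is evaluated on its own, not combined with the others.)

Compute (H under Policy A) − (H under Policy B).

Policy A (E − 11):
  T = 85
  S = 37
  M = 23
  E = 10 − 85 + 6·37 − 6·23 (−11 from intervention) = -2
  H = 17 − 85 + 2·23 + 3·(-2) = -28
Policy B (T := 150, M + 54):
  T = 150
  S = 37
  M = 23 + 54 = 77
  E = 10 − 150 + 6·37 − 6·77 = -380
  H = 17 − 150 + 2·77 + 3·(-380) = -1119
H: -28 − (-1119) = 1091

1091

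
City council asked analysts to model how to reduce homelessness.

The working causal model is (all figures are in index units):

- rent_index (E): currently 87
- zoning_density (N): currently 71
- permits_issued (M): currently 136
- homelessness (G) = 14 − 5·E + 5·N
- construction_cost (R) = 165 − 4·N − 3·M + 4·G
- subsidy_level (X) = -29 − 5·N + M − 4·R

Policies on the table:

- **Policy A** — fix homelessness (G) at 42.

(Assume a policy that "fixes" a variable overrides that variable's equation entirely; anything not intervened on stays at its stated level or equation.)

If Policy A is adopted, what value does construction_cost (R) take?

Policy A (G := 42):
  E = 87
  N = 71
  M = 136
  G = 42
  R = 165 − 4·71 − 3·136 + 4·42 = -359

-359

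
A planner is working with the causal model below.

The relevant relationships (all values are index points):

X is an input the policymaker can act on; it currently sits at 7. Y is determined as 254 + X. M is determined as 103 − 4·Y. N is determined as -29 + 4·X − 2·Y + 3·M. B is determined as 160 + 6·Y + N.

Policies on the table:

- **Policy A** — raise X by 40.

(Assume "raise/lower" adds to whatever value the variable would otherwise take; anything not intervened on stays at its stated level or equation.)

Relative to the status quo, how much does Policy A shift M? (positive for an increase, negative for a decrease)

Baseline:
  X = 7
  Y = 254 + 7 = 261
  M = 103 − 4·261 = -941
Policy A (X + 40):
  X = 7 + 40 = 47
  Y = 254 + 47 = 301
  M = 103 − 4·301 = -1101
Change in M: -1101 − (-941) = -160

-160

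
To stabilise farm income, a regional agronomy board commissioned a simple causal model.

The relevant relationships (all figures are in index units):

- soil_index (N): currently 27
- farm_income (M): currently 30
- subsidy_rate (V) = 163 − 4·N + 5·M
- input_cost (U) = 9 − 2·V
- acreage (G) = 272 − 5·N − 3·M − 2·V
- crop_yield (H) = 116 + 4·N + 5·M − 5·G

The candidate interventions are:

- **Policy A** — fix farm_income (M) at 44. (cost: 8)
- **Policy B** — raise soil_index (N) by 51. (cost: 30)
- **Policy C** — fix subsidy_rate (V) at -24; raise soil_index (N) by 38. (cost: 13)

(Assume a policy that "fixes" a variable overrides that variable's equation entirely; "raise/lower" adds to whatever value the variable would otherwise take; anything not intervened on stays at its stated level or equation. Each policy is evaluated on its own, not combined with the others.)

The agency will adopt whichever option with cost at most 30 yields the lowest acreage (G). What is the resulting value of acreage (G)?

Policy A (M := 44):
  N = 27
  M = 44
  V = 163 − 4·27 + 5·44 = 275
  G = 272 − 5·27 − 3·44 − 2·275 = -545
Policy B (N + 51):
  N = 27 + 51 = 78
  M = 30
  V = 163 − 4·78 + 5·30 = 1
  G = 272 − 5·78 − 3·30 − 2·1 = -210
Policy C (V := -24, N + 38):
  N = 27 + 38 = 65
  M = 30
  V = -24
  G = 272 − 5·65 − 3·30 − 2·(-24) = -95
Comparing — Policy A: G=-545, Policy B: G=-210, Policy C: G=-95. Lowest is -545 (Policy A).

-545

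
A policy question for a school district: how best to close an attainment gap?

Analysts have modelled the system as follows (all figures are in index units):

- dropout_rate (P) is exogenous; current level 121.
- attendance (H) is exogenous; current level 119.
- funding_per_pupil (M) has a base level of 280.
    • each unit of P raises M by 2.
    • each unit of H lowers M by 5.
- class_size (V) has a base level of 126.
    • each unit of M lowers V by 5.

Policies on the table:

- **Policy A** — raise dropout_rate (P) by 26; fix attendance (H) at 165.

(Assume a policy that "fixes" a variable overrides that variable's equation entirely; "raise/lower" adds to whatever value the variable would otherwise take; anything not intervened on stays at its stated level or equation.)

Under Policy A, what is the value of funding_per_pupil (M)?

Policy A (P + 26, H := 165):
  P = 121 + 26 = 147
  H = 165
  M = 280 + 2·147 − 5·165 = -251

-251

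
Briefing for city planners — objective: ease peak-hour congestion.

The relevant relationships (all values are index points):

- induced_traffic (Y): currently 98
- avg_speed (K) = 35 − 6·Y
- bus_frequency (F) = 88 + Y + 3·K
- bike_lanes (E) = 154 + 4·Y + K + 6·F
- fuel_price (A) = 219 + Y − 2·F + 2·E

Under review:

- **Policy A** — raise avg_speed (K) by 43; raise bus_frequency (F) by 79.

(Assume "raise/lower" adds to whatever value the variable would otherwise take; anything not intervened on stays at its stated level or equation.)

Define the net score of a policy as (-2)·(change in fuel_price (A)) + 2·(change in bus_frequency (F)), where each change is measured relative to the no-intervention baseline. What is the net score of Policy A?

-3916

Baseline:
  Y = 98
  K = 35 − 6·98 = -553
  F = 88 + 98 + 3·(-553) = -1473
  E = 154 + 4·98 + (-553) + 6·(-1473) = -8845
  A = 219 + 98 − 2·(-1473) + 2·(-8845) = -14427
Policy A (K + 43, F + 79):
  Y = 98
  K = 35 − 6·98 (+43 from intervention) = -510
  F = 88 + 98 + 3·(-510) (+79 from intervention) = -1265
  E = 154 + 4·98 + (-510) + 6·(-1265) = -7554
  A = 219 + 98 − 2·(-1265) + 2·(-7554) = -12261
ΔA = -12261 − (-14427) = 2166; ΔF = -1265 − (-1473) = 208
Score = (-2)·2166 + 2·208 = -3916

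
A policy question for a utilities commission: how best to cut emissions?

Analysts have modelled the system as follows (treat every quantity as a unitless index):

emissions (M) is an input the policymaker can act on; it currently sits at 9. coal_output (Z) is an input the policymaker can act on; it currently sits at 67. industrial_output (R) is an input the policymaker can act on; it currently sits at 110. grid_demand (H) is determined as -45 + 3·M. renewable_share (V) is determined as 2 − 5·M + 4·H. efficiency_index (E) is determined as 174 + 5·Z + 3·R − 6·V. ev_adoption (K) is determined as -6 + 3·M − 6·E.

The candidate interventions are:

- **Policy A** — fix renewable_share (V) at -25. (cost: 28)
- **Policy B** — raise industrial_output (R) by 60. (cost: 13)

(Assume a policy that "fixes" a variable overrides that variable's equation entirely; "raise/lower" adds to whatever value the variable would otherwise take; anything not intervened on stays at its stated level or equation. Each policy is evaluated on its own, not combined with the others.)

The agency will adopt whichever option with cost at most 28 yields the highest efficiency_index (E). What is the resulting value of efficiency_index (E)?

Policy A (V := -25):
  M = 9
  Z = 67
  R = 110
  H = -45 + 3·9 = -18
  V = -25
  E = 174 + 5·67 + 3·110 − 6·(-25) = 989
Policy B (R + 60):
  M = 9
  Z = 67
  R = 110 + 60 = 170
  H = -45 + 3·9 = -18
  V = 2 − 5·9 + 4·(-18) = -115
  E = 174 + 5·67 + 3·170 − 6·(-115) = 1709
Comparing — Policy A: E=989, Policy B: E=1709. Highest is 1709 (Policy B).

1709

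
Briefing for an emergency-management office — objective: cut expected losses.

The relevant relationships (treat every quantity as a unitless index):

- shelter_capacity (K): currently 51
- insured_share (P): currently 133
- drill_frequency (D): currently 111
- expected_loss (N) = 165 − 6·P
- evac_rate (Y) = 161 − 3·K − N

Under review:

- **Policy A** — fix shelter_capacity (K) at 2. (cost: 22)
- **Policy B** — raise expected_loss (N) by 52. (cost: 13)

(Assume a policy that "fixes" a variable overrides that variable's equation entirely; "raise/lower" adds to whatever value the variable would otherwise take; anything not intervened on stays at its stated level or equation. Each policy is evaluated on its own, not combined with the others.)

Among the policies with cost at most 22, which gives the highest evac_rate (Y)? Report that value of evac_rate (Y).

Policy A (K := 2):
  K = 2
  P = 133
  N = 165 − 6·133 = -633
  Y = 161 − 3·2 − (-633) = 788
Policy B (N + 52):
  K = 51
  P = 133
  N = 165 − 6·133 (+52 from intervention) = -581
  Y = 161 − 3·51 − (-581) = 589
Comparing — Policy A: Y=788, Policy B: Y=589. Highest is 788 (Policy A).

788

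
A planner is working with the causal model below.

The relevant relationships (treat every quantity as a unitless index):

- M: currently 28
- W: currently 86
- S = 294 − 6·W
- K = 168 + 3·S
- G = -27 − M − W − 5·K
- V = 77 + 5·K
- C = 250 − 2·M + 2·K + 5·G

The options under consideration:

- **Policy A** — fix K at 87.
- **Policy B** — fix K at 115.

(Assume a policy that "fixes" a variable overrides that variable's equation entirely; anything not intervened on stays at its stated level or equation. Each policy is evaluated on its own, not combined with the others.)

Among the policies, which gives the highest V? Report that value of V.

652

Policy A (K := 87):
  W = 86
  S = 294 − 6·86 = -222
  K = 87
  V = 77 + 5·87 = 512
Policy B (K := 115):
  W = 86
  S = 294 − 6·86 = -222
  K = 115
  V = 77 + 5·115 = 652
Comparing — Policy A: V=512, Policy B: V=652. Highest is 652 (Policy B).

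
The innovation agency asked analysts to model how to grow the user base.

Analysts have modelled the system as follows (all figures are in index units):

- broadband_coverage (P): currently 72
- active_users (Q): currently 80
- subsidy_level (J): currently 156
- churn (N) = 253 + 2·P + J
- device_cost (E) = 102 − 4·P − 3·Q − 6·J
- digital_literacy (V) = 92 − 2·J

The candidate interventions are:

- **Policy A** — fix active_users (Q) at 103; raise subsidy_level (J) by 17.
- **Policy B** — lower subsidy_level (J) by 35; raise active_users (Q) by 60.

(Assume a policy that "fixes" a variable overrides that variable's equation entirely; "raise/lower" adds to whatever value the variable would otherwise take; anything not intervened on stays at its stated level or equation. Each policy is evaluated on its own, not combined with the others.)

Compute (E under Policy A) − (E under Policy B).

Policy A (Q := 103, J + 17):
  P = 72
  Q = 103
  J = 156 + 17 = 173
  E = 102 − 4·72 − 3·103 − 6·173 = -1533
Policy B (J − 35, Q + 60):
  P = 72
  Q = 80 + 60 = 140
  J = 156 − 35 = 121
  E = 102 − 4·72 − 3·140 − 6·121 = -1332
E: -1533 − (-1332) = -201

-201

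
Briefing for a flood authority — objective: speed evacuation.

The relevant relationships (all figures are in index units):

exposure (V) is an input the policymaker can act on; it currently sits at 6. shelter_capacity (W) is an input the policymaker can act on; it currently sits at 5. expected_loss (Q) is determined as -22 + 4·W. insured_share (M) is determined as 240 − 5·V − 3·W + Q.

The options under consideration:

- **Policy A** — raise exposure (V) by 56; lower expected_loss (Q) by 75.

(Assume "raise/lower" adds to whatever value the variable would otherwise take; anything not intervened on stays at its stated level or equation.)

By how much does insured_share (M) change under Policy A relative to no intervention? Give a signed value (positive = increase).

-355

Baseline:
  V = 6
  W = 5
  Q = -22 + 4·5 = -2
  M = 240 − 5·6 − 3·5 + (-2) = 193
Policy A (V + 56, Q − 75):
  V = 6 + 56 = 62
  W = 5
  Q = -22 + 4·5 (−75 from intervention) = -77
  M = 240 − 5·62 − 3·5 + (-77) = -162
Change in M: -162 − 193 = -355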